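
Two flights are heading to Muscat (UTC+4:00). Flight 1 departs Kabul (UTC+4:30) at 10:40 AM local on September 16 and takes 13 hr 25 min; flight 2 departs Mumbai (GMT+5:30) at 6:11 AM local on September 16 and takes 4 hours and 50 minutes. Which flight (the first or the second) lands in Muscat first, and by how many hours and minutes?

Flight 1 in UTC: 10:40 AM − 4:30 = 6:10 AM on Sep 16.
+13 hours and 25 minutes → arrive 7:35 PM UTC on Sep 16.
Flight 2 in UTC: 6:11 AM − 5:30 = 12:41 AM on Sep 16.
+4 hours 50 minutes → arrive 5:31 AM UTC on Sep 16.
Flight 2 lands earlier by 14 hours 4 minutes.

the second, by 14 hours 4 minutes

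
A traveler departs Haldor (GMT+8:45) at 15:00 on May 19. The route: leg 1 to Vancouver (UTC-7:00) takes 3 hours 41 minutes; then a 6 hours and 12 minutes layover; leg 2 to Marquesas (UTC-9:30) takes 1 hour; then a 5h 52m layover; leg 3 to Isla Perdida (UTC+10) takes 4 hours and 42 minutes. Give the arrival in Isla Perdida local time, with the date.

Convert departure to UTC: 15:00 − 8:45 = 06:15 UTC on May 19.
Add 3 hours and 41 minutes leg 1 → 09:56 UTC.
Add 6 hours 12 minutes layover in Vancouver → 16:08 UTC.
Add 1 hour leg 2 → 17:08 UTC.
Add 5 hours and 52 minutes layover in Marquesas → 23:00 UTC.
Add 4 hours and 42 minutes leg 3 → 03:42 UTC (May 20).
Isla Perdida is UTC+10:00, so local arrival = 03:42 + 10:00 = 13:42 on May 20.

13:42 on May 20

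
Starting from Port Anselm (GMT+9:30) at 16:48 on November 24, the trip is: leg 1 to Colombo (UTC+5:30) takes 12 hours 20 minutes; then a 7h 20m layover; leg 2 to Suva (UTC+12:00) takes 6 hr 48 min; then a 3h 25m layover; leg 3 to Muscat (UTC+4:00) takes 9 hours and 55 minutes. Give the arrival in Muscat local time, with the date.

Convert departure to UTC: 16:48 − 9:30 = 07:18 UTC on Nov 24.
Add 12 hours and 20 minutes leg 1 → 19:38 UTC.
Add 7 hours and 20 minutes layover in Colombo → 02:58 UTC (Nov 25).
Add 6 hours and 48 minutes leg 2 → 09:46 UTC.
Add 3 hours 25 minutes layover in Suva → 13:11 UTC.
Add 9 hours and 55 minutes leg 3 → 23:06 UTC.
Muscat is UTC+4:00, so local arrival = 23:06 + 4:00 = 03:06 on Nov 26.

03:06 on November 26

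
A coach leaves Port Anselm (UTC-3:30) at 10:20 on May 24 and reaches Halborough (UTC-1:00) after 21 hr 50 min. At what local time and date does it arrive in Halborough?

10:40 on May 25

Convert departure to UTC: 10:20 + 3:30 = 13:50 UTC on May 24.
Add 21 hours 50 minutes travel time → 11:40 UTC (May 25).
Halborough is UTC−1:00, so local arrival = 11:40 − 1:00 = 10:40 on May 25.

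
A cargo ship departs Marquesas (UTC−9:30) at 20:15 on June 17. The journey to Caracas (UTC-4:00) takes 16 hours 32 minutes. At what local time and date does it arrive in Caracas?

18:17 on June 18

Convert departure to UTC: 20:15 + 9:30 = 05:45 UTC on Jun 18.
Add 16 hours 32 minutes travel time → 22:17 UTC.
Caracas is UTC−4:00, so local arrival = 22:17 − 4:00 = 18:17 on Jun 18.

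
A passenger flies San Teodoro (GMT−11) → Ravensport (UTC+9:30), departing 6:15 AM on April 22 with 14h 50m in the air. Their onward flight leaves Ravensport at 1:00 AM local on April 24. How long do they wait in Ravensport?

Convert departure to UTC: 6:15 AM + 11:00 = 5:15 PM UTC on Apr 22.
Add 14 hours and 50 minutes flight time → 8:05 AM UTC (Apr 23).
Ravensport is UTC+9:30, so local arrival = 8:05 AM + 9:30 = 5:35 PM on Apr 23.
Layover = 1:00 AM − 5:35 PM (+1 day) = 7 hours 25 minutes.

7 hours 25 minutes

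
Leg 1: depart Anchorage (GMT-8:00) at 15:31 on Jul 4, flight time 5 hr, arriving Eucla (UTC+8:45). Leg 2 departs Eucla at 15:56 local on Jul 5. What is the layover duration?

Convert departure to UTC: 15:31 + 8:00 = 23:31 UTC on Jul 4.
Add 5 hours flight time → 04:31 UTC (Jul 5).
Eucla is UTC+8:45, so local arrival = 04:31 + 8:45 = 13:16 on Jul 5.
Layover = 15:56 − 13:16 = 2 hours 40 minutes.

2 hours 40 minutes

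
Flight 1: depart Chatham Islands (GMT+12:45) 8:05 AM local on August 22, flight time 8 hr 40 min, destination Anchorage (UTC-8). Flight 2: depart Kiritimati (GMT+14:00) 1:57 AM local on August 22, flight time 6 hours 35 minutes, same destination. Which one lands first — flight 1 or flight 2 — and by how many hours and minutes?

the second, by 9 hours 28 minutes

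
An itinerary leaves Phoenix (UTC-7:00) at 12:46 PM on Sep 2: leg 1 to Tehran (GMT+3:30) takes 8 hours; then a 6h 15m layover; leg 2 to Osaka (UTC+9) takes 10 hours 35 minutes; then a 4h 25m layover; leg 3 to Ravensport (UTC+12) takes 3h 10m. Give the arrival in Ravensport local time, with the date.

Convert departure to UTC: 12:46 PM + 7:00 = 7:46 PM UTC on Sep 2.
Add 8 hours leg 1 → 3:46 AM UTC (Sep 3).
Add 6 hours and 15 minutes layover in Tehran → 10:01 AM UTC.
Add 10 hours 35 minutes leg 2 → 8:36 PM UTC.
Add 4 hours and 25 minutes layover in Osaka → 1:01 AM UTC (Sep 4).
Add 3 hours and 10 minutes leg 3 → 4:11 AM UTC.
Ravensport is UTC+12:00, so local arrival = 4:11 AM + 12:00 = 4:11 PM on Sep 4.

4:11 PM on September 4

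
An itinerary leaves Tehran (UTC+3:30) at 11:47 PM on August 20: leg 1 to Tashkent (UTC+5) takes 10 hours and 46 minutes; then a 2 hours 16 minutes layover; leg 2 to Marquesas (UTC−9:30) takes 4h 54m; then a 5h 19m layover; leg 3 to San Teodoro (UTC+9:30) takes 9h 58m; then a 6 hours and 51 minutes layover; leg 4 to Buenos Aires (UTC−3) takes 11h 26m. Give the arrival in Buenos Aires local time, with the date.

8:47 PM on Aug 22

Convert departure to UTC: 11:47 PM − 3:30 = 8:17 PM UTC on Aug 20.
Add 10 hours 46 minutes leg 1 → 7:03 AM UTC (Aug 21).
Add 2 hours and 16 minutes layover in Tashkent → 9:19 AM UTC.
Add 4 hours and 54 minutes leg 2 → 2:13 PM UTC.
Add 5 hours and 19 minutes layover in Marquesas → 7:32 PM UTC.
Add 9 hours 58 minutes leg 3 → 5:30 AM UTC (Aug 22).
Add 6 hours and 51 minutes layover in San Teodoro → 12:21 PM UTC.
Add 11 hours and 26 minutes leg 4 → 11:47 PM UTC.
Buenos Aires is UTC−3:00, so local arrival = 11:47 PM − 3:00 = 8:47 PM on Aug 22.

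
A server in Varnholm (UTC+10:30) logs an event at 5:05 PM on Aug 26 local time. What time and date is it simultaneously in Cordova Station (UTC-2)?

4:35 AM on August 26

In UTC: 5:05 PM − 10:30 = 6:35 AM on Aug 26.
Cordova Station is UTC−2:00: 6:35 AM − 2:00 = 4:35 AM on Aug 26.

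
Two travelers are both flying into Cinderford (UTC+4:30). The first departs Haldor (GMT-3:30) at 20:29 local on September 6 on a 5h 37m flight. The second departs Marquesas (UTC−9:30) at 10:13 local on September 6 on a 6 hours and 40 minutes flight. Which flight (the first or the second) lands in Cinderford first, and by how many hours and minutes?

Flight 1 in UTC: 20:29 + 3:30 = 23:59 on Sep 6.
+5 hours 37 minutes → arrive 05:36 UTC on Sep 7.
Flight 2 in UTC: 10:13 + 9:30 = 19:43 on Sep 6.
+6 hours and 40 minutes → arrive 02:23 UTC on Sep 7.
Flight 2 lands earlier by 3 hours 13 minutes.

the second, by 3 hours 13 minutes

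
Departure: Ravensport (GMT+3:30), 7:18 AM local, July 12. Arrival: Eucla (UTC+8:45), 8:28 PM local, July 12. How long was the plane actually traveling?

Departure in UTC: 7:18 AM − 3:30 = 3:48 AM on Jul 12.
Arrival in UTC: 8:28 PM − 8:45 = 11:43 AM on Jul 12.
Elapsed = 11:43 AM − 3:48 AM = 7 hours 55 minutes.

7 hours 55 minutes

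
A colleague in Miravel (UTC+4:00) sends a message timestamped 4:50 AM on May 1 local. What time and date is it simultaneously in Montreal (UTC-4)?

Montreal is 8:00 behind Miravel.
Shift by the zone difference: 4:50 AM − 8:00 = 8:50 PM on Apr 30 in Montreal.

8:50 PM on Apr 30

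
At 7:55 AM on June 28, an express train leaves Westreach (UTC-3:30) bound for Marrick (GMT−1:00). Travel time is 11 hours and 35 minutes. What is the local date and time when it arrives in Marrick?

10:00 PM on Jun 28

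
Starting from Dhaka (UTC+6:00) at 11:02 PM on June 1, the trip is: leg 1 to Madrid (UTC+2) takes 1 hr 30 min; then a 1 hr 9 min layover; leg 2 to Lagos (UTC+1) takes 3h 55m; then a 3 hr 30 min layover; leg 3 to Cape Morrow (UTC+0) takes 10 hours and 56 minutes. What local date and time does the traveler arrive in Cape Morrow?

Convert departure to UTC: 11:02 PM − 6:00 = 5:02 PM UTC on Jun 1.
Add 1 hour 30 minutes leg 1 → 6:32 PM UTC.
Add 1 hour 9 minutes layover in Madrid → 7:41 PM UTC.
Add 3 hours and 55 minutes leg 2 → 11:36 PM UTC.
Add 3 hours 30 minutes layover in Lagos → 3:06 AM UTC (Jun 2).
Add 10 hours 56 minutes leg 3 → 2:02 PM UTC.
Cape Morrow is UTC+0, so local arrival is the same: 2:02 PM on Jun 2.

2:02 PM on Jun 2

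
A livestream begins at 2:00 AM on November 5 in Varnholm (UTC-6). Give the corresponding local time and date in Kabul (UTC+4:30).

12:30 PM on November 5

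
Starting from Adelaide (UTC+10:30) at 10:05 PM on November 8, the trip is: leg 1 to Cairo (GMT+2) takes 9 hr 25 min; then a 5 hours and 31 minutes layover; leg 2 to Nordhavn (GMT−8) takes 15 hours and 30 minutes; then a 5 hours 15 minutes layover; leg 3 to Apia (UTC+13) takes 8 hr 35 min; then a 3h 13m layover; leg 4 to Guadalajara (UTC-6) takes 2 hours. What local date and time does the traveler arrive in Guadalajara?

7:04 AM on November 10

Convert departure to UTC: 10:05 PM − 10:30 = 11:35 AM UTC on Nov 8.
Add 9 hours 25 minutes leg 1 → 9:00 PM UTC.
Add 5 hours 31 minutes layover in Cairo → 2:31 AM UTC (Nov 9).
Add 15 hours 30 minutes leg 2 → 6:01 PM UTC.
Add 5 hours 15 minutes layover in Nordhavn → 11:16 PM UTC.
Add 8 hours and 35 minutes leg 3 → 7:51 AM UTC (Nov 10).
Add 3 hours and 13 minutes layover in Apia → 11:04 AM UTC.
Add 2 hours leg 4 → 1:04 PM UTC.
Guadalajara is UTC−6:00, so local arrival = 1:04 PM − 6:00 = 7:04 AM on Nov 10.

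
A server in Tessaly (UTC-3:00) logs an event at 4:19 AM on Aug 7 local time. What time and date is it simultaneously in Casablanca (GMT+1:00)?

8:19 AM on August 7

In UTC: 4:19 AM + 3:00 = 7:19 AM on Aug 7.
Casablanca is UTC+1:00: 7:19 AM + 1:00 = 8:19 AM on Aug 7.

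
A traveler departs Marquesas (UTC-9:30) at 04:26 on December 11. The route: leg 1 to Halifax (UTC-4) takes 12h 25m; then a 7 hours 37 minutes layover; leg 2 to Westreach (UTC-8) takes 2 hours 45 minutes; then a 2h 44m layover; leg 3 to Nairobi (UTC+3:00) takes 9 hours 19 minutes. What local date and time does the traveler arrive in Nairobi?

Convert departure to UTC: 04:26 + 9:30 = 13:56 UTC on Dec 11.
Add 12 hours 25 minutes leg 1 → 02:21 UTC (Dec 12).
Add 7 hours 37 minutes layover in Halifax → 09:58 UTC.
Add 2 hours and 45 minutes leg 2 → 12:43 UTC.
Add 2 hours 44 minutes layover in Westreach → 15:27 UTC.
Add 9 hours and 19 minutes leg 3 → 00:46 UTC (Dec 13).
Nairobi is UTC+3:00, so local arrival = 00:46 + 3:00 = 03:46 on Dec 13.

03:46 on Dec 13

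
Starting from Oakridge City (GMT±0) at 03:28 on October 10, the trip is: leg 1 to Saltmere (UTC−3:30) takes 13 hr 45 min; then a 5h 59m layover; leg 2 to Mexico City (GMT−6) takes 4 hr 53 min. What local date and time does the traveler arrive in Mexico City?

Oakridge City is at UTC+0, so departure is already 03:28 UTC on Oct 10.
Add 13 hours and 45 minutes leg 1 → 17:13 UTC.
Add 5 hours and 59 minutes layover in Saltmere → 23:12 UTC.
Add 4 hours 53 minutes leg 2 → 04:05 UTC (Oct 11).
Mexico City is UTC−6:00, so local arrival = 04:05 − 6:00 = 22:05 on Oct 10.

22:05 on October 10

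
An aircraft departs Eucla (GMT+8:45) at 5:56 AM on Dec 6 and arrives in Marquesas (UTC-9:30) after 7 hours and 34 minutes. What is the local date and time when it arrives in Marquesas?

7:15 PM on December 5

Convert departure to UTC: 5:56 AM − 8:45 = 9:11 PM UTC on Dec 5.
Add 7 hours 34 minutes travel time → 4:45 AM UTC (Dec 6).
Marquesas is UTC−9:30, so local arrival = 4:45 AM − 9:30 = 7:15 PM on Dec 5.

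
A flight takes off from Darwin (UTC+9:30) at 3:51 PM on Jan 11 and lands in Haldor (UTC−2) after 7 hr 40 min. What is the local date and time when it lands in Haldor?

Convert departure to UTC: 3:51 PM − 9:30 = 6:21 AM UTC on Jan 11.
Add 7 hours 40 minutes travel time → 2:01 PM UTC.
Haldor is UTC−2:00, so local arrival = 2:01 PM − 2:00 = 12:01 PM on Jan 11.

12:01 PM on Jan 11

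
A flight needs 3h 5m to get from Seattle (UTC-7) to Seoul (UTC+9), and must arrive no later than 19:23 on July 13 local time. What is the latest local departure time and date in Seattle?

00:18 on Jul 13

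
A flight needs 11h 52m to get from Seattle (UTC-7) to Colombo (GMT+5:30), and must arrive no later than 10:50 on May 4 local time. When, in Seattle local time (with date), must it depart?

Target arrival in UTC: 10:50 − 5:30 = 05:20 on May 4.
Subtract 11 hours and 52 minutes → departure 17:28 UTC on May 3.
Seattle is UTC−7:00: 17:28 − 7:00 = 10:28 on May 3.

10:28 on May 3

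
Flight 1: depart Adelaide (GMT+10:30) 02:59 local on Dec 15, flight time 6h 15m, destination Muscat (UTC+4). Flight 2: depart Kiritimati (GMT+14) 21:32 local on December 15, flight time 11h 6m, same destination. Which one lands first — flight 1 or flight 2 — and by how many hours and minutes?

the first, by 19 hours 54 minutes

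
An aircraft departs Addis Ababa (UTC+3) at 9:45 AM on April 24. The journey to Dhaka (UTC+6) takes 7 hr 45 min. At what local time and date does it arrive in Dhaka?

8:30 PM on April 24

Convert departure to UTC: 9:45 AM − 3:00 = 6:45 AM UTC on Apr 24.
Add 7 hours and 45 minutes travel time → 2:30 PM UTC.
Dhaka is UTC+6:00, so local arrival = 2:30 PM + 6:00 = 8:30 PM on Apr 24.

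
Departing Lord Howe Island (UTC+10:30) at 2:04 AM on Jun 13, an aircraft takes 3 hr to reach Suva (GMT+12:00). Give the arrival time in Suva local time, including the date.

Convert departure to UTC: 2:04 AM − 10:30 = 3:34 PM UTC on Jun 12.
Add 3 hours travel time → 6:34 PM UTC.
Suva is UTC+12:00, so local arrival = 6:34 PM + 12:00 = 6:34 AM on Jun 13.

6:34 AM on June 13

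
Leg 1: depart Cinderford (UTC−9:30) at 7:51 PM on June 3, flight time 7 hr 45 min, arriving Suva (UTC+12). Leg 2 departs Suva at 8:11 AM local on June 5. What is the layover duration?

7 hours 5 minutes

Convert departure to UTC: 7:51 PM + 9:30 = 5:21 AM UTC on Jun 4.
Add 7 hours and 45 minutes flight time → 1:06 PM UTC.
Suva is UTC+12:00, so local arrival = 1:06 PM + 12:00 = 1:06 AM on Jun 5.
Layover = 8:11 AM − 1:06 AM = 7 hours 5 minutes.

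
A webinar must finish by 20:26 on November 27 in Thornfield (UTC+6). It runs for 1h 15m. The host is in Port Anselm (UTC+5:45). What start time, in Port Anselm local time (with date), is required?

18:56 on November 27

Target end time in UTC: 20:26 − 6:00 = 14:26 on Nov 27.
Subtract 1 hour 15 minutes → start 13:11 UTC on Nov 27.
Port Anselm is UTC+5:45: 13:11 + 5:45 = 18:56 on Nov 27.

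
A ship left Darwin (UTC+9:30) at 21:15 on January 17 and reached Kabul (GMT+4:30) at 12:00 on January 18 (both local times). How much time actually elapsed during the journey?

Departure in UTC: 21:15 − 9:30 = 11:45 on Jan 17.
Arrival in UTC: 12:00 − 4:30 = 07:30 on Jan 18.
Elapsed = 07:30 − 11:45 (+1 day) = 19 hours 45 minutes.

19 hours 45 minutes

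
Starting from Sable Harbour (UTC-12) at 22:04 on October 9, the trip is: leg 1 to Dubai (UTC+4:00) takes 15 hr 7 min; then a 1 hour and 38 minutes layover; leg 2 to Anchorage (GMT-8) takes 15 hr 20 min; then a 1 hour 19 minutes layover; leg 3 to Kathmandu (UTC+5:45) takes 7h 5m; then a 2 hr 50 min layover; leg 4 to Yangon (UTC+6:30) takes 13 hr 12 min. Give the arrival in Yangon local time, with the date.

Convert departure to UTC: 22:04 + 12:00 = 10:04 UTC on Oct 10.
Add 15 hours 7 minutes leg 1 → 01:11 UTC (Oct 11).
Add 1 hour 38 minutes layover in Dubai → 02:49 UTC.
Add 15 hours and 20 minutes leg 2 → 18:09 UTC.
Add 1 hour 19 minutes layover in Anchorage → 19:28 UTC.
Add 7 hours and 5 minutes leg 3 → 02:33 UTC (Oct 12).
Add 2 hours and 50 minutes layover in Kathmandu → 05:23 UTC.
Add 13 hours 12 minutes leg 4 → 18:35 UTC.
Yangon is UTC+6:30, so local arrival = 18:35 + 6:30 = 01:05 on Oct 13.

01:05 on Oct 13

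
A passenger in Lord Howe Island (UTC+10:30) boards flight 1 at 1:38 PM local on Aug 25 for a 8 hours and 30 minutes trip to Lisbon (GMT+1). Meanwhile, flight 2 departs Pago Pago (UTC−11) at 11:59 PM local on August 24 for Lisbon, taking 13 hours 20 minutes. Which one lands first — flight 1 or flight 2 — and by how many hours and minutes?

the first, by 12 hours 41 minutes

Flight 1 in UTC: 1:38 PM − 10:30 = 3:08 AM on Aug 25.
+8 hours and 30 minutes → arrive 11:38 AM UTC on Aug 25.
Flight 2 in UTC: 11:59 PM + 11:00 = 10:59 AM on Aug 25.
+13 hours 20 minutes → arrive 12:19 AM UTC on Aug 26.
Flight 1 lands earlier by 12 hours 41 minutes.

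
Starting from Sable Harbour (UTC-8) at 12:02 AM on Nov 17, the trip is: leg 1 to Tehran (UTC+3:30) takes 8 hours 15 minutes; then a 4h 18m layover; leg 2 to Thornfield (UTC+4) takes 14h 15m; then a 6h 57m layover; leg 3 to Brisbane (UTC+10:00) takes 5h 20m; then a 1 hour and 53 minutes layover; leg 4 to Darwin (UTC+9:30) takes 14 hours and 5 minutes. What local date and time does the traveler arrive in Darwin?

Convert departure to UTC: 12:02 AM + 8:00 = 8:02 AM UTC on Nov 17.
Add 8 hours and 15 minutes leg 1 → 4:17 PM UTC.
Add 4 hours 18 minutes layover in Tehran → 8:35 PM UTC.
Add 14 hours 15 minutes leg 2 → 10:50 AM UTC (Nov 18).
Add 6 hours and 57 minutes layover in Thornfield → 5:47 PM UTC.
Add 5 hours and 20 minutes leg 3 → 11:07 PM UTC.
Add 1 hour and 53 minutes layover in Brisbane → 1:00 AM UTC (Nov 19).
Add 14 hours 5 minutes leg 4 → 3:05 PM UTC.
Darwin is UTC+9:30, so local arrival = 3:05 PM + 9:30 = 12:35 AM on Nov 20.

12:35 AM on November 20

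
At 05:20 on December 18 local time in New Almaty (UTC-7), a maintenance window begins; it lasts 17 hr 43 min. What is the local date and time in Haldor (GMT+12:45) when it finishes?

18:48 on December 19

Convert start to UTC: 05:20 + 7:00 = 12:20 UTC on Dec 18.
Add 17 hours 43 minutes duration → 06:03 UTC (Dec 19).
Haldor is UTC+12:45, so local end time = 06:03 + 12:45 = 18:48 on Dec 19.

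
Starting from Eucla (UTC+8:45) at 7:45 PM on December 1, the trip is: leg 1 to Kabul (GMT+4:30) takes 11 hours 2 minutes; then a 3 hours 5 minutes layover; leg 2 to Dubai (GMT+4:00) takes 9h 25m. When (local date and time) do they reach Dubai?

2:32 PM on December 2

Convert departure to UTC: 7:45 PM − 8:45 = 11:00 AM UTC on Dec 1.
Add 11 hours 2 minutes leg 1 → 10:02 PM UTC.
Add 3 hours 5 minutes layover in Kabul → 1:07 AM UTC (Dec 2).
Add 9 hours and 25 minutes leg 2 → 10:32 AM UTC.
Dubai is UTC+4:00, so local arrival = 10:32 AM + 4:00 = 2:32 PM on Dec 2.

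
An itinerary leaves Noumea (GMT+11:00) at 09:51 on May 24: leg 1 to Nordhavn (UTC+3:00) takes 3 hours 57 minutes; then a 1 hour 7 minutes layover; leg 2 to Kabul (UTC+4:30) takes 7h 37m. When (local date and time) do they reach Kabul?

16:02 on May 24

Convert departure to UTC: 09:51 − 11:00 = 22:51 UTC on May 23.
Add 3 hours and 57 minutes leg 1 → 02:48 UTC (May 24).
Add 1 hour and 7 minutes layover in Nordhavn → 03:55 UTC.
Add 7 hours and 37 minutes leg 2 → 11:32 UTC.
Kabul is UTC+4:30, so local arrival = 11:32 + 4:30 = 16:02 on May 24.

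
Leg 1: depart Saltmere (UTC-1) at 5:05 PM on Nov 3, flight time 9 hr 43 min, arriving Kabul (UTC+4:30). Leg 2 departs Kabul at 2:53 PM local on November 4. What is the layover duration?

Convert departure to UTC: 5:05 PM + 1:00 = 6:05 PM UTC on Nov 3.
Add 9 hours 43 minutes flight time → 3:48 AM UTC (Nov 4).
Kabul is UTC+4:30, so local arrival = 3:48 AM + 4:30 = 8:18 AM on Nov 4.
Layover = 2:53 PM − 8:18 AM = 6 hours 35 minutes.

6 hours 35 minutes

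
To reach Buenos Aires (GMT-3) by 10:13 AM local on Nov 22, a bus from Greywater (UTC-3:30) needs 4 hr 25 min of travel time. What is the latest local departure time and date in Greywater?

5:18 AM on November 22

Target arrival in UTC: 10:13 AM + 3:00 = 1:13 PM on Nov 22.
Subtract 4 hours and 25 minutes → departure 8:48 AM UTC on Nov 22.
Greywater is UTC−3:30: 8:48 AM − 3:30 = 5:18 AM on Nov 22.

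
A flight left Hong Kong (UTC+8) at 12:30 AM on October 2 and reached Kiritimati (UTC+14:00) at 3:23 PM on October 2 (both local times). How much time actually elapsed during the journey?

Kiritimati is 6:00 ahead of Hong Kong.
Clock-face elapsed time (ignoring zones) is 14 hours 53 minutes.
Actual elapsed = 14 hours 53 minutes − 6:00 = 8 hours 53 minutes.

8 hours 53 minutes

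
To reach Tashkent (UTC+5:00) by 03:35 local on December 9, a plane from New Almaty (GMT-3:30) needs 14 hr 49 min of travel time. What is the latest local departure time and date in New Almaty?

04:16 on Dec 8

Target arrival in UTC: 03:35 − 5:00 = 22:35 on Dec 8.
Subtract 14 hours 49 minutes → departure 07:46 UTC on Dec 8.
New Almaty is UTC−3:30: 07:46 − 3:30 = 04:16 on Dec 8.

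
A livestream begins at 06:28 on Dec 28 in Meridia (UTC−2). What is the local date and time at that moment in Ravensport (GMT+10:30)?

In UTC: 06:28 + 2:00 = 08:28 on Dec 28.
Ravensport is UTC+10:30: 08:28 + 10:30 = 18:58 on Dec 28.

18:58 on Dec 28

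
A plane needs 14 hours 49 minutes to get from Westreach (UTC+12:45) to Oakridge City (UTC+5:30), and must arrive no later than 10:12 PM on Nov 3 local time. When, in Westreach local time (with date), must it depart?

2:38 PM on Nov 3

Target arrival in UTC: 10:12 PM − 5:30 = 4:42 PM on Nov 3.
Subtract 14 hours and 49 minutes → departure 1:53 AM UTC on Nov 3.
Westreach is UTC+12:45: 1:53 AM + 12:45 = 2:38 PM on Nov 3.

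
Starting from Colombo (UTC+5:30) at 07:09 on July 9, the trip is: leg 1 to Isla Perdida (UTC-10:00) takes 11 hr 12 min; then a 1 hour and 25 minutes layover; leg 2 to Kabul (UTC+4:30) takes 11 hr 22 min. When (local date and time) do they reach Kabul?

Convert departure to UTC: 07:09 − 5:30 = 01:39 UTC on Jul 9.
Add 11 hours and 12 minutes leg 1 → 12:51 UTC.
Add 1 hour 25 minutes layover in Isla Perdida → 14:16 UTC.
Add 11 hours and 22 minutes leg 2 → 01:38 UTC (Jul 10).
Kabul is UTC+4:30, so local arrival = 01:38 + 4:30 = 06:08 on Jul 10.

06:08 on July 10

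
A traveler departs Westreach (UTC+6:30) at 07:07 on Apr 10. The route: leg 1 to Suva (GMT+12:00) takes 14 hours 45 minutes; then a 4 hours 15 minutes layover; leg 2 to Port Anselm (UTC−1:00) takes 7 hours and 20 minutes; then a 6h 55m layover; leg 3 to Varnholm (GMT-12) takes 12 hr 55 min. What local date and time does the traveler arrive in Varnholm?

10:47 on Apr 11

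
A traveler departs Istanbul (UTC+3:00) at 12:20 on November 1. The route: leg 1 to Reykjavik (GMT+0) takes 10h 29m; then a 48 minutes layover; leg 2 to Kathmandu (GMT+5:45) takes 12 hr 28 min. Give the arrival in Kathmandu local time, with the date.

Convert departure to UTC: 12:20 − 3:00 = 09:20 UTC on Nov 1.
Add 10 hours 29 minutes leg 1 → 19:49 UTC.
Add 48 minutes layover in Reykjavik → 20:37 UTC.
Add 12 hours 28 minutes leg 2 → 09:05 UTC (Nov 2).
Kathmandu is UTC+5:45, so local arrival = 09:05 + 5:45 = 14:50 on Nov 2.

14:50 on Nov 2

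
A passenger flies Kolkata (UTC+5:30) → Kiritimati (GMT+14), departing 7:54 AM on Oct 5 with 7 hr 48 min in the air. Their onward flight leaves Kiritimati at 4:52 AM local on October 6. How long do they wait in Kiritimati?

Convert departure to UTC: 7:54 AM − 5:30 = 2:24 AM UTC on Oct 5.
Add 7 hours 48 minutes flight time → 10:12 AM UTC.
Kiritimati is UTC+14:00, so local arrival = 10:12 AM + 14:00 = 12:12 AM on Oct 6.
Layover = 4:52 AM − 12:12 AM = 4 hours 40 minutes.

4 hours 40 minutes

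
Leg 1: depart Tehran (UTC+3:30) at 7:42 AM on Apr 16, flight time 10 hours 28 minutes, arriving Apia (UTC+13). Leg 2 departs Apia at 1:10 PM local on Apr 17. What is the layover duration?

9 hours 30 minutes

Convert departure to UTC: 7:42 AM − 3:30 = 4:12 AM UTC on Apr 16.
Add 10 hours 28 minutes flight time → 2:40 PM UTC.
Apia is UTC+13:00, so local arrival = 2:40 PM + 13:00 = 3:40 AM on Apr 17.
Layover = 1:10 PM − 3:40 AM = 9 hours 30 minutes.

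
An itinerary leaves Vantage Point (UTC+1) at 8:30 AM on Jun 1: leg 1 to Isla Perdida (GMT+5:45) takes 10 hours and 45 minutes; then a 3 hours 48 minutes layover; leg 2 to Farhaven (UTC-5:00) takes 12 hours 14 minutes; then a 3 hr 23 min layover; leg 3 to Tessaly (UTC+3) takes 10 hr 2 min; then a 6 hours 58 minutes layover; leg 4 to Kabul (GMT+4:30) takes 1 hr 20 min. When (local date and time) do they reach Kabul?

12:30 PM on Jun 3

Convert departure to UTC: 8:30 AM − 1:00 = 7:30 AM UTC on Jun 1.
Add 10 hours and 45 minutes leg 1 → 6:15 PM UTC.
Add 3 hours 48 minutes layover in Isla Perdida → 10:03 PM UTC.
Add 12 hours and 14 minutes leg 2 → 10:17 AM UTC (Jun 2).
Add 3 hours 23 minutes layover in Farhaven → 1:40 PM UTC.
Add 10 hours and 2 minutes leg 3 → 11:42 PM UTC.
Add 6 hours 58 minutes layover in Tessaly → 6:40 AM UTC (Jun 3).
Add 1 hour and 20 minutes leg 4 → 8:00 AM UTC.
Kabul is UTC+4:30, so local arrival = 8:00 AM + 4:30 = 12:30 PM on Jun 3.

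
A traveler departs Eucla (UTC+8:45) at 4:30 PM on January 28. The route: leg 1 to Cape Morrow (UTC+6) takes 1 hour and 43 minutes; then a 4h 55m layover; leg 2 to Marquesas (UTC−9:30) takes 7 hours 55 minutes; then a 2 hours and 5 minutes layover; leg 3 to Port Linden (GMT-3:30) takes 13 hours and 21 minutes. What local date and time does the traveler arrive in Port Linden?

Convert departure to UTC: 4:30 PM − 8:45 = 7:45 AM UTC on Jan 28.
Add 1 hour and 43 minutes leg 1 → 9:28 AM UTC.
Add 4 hours 55 minutes layover in Cape Morrow → 2:23 PM UTC.
Add 7 hours 55 minutes leg 2 → 10:18 PM UTC.
Add 2 hours 5 minutes layover in Marquesas → 12:23 AM UTC (Jan 29).
Add 13 hours and 21 minutes leg 3 → 1:44 PM UTC.
Port Linden is UTC−3:30, so local arrival = 1:44 PM − 3:30 = 10:14 AM on Jan 29.

10:14 AM on January 29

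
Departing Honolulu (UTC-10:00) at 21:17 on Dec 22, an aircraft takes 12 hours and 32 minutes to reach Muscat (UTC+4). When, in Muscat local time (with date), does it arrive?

Muscat is 14:00 ahead of Honolulu.
After 12 hours 32 minutes it is 09:49 (Dec 23) in Honolulu.
Shift by the zone difference: 09:49 + 14:00 = 23:49 on Dec 23 in Muscat.

23:49 on December 23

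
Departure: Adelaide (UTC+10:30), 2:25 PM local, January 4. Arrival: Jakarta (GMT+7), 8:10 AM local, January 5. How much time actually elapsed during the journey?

21 hours 15 minutes

Departure in UTC: 2:25 PM − 10:30 = 3:55 AM on Jan 4.
Arrival in UTC: 8:10 AM − 7:00 = 1:10 AM on Jan 5.
Elapsed = 1:10 AM − 3:55 AM (+1 day) = 21 hours 15 minutes.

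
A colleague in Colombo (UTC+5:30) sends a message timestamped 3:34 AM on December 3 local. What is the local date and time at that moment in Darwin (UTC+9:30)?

In UTC: 3:34 AM − 5:30 = 10:04 PM on Dec 2.
Darwin is UTC+9:30: 10:04 PM + 9:30 = 7:34 AM on Dec 3.

7:34 AM on Dec 3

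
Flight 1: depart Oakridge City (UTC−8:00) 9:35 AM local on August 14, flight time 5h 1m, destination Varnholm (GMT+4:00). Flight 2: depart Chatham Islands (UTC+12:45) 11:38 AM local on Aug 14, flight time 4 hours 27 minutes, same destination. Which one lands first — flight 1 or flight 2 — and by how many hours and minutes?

Flight 1 in UTC: 9:35 AM + 8:00 = 5:35 PM on Aug 14.
+5 hours and 1 minute → arrive 10:36 PM UTC on Aug 14.
Flight 2 in UTC: 11:38 AM − 12:45 = 10:53 PM on Aug 13.
+4 hours and 27 minutes → arrive 3:20 AM UTC on Aug 14.
Flight 2 lands earlier by 19 hours 16 minutes.

the second, by 19 hours 16 minutes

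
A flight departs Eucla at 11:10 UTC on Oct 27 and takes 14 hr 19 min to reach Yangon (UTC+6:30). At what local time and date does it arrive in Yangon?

Departure is given in UTC: 11:10 on Oct 27.
Add 14 hours 19 minutes → 01:29 UTC (Oct 28).
Yangon is UTC+6:30: 01:29 + 6:30 = 07:59 on Oct 28.

07:59 on October 28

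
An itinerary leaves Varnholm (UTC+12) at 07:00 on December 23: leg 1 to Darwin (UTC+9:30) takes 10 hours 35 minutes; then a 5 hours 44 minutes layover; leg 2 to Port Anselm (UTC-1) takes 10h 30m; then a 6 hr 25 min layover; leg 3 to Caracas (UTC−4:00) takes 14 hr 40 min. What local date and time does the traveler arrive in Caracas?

14:54 on December 24

Convert departure to UTC: 07:00 − 12:00 = 19:00 UTC on Dec 22.
Add 10 hours and 35 minutes leg 1 → 05:35 UTC (Dec 23).
Add 5 hours 44 minutes layover in Darwin → 11:19 UTC.
Add 10 hours 30 minutes leg 2 → 21:49 UTC.
Add 6 hours and 25 minutes layover in Port Anselm → 04:14 UTC (Dec 24).
Add 14 hours and 40 minutes leg 3 → 18:54 UTC.
Caracas is UTC−4:00, so local arrival = 18:54 − 4:00 = 14:54 on Dec 24.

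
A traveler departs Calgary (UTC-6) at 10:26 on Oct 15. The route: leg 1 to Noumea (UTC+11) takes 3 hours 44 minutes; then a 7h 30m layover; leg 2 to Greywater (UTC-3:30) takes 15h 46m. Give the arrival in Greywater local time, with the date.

Convert departure to UTC: 10:26 + 6:00 = 16:26 UTC on Oct 15.
Add 3 hours 44 minutes leg 1 → 20:10 UTC.
Add 7 hours 30 minutes layover in Noumea → 03:40 UTC (Oct 16).
Add 15 hours 46 minutes leg 2 → 19:26 UTC.
Greywater is UTC−3:30, so local arrival = 19:26 − 3:30 = 15:56 on Oct 16.

15:56 on Oct 16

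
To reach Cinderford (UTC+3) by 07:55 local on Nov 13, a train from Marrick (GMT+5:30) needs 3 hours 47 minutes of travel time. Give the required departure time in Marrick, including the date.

Target arrival in UTC: 07:55 − 3:00 = 04:55 on Nov 13.
Subtract 3 hours 47 minutes → departure 01:08 UTC on Nov 13.
Marrick is UTC+5:30: 01:08 + 5:30 = 06:38 on Nov 13.

06:38 on November 13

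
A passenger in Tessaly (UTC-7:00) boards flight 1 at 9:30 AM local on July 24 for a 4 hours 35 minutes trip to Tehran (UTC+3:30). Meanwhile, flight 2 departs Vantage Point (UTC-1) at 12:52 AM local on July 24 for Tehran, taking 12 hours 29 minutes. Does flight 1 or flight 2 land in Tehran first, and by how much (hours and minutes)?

Flight 1 in UTC: 9:30 AM + 7:00 = 4:30 PM on Jul 24.
+4 hours 35 minutes → arrive 9:05 PM UTC on Jul 24.
Flight 2 in UTC: 12:52 AM + 1:00 = 1:52 AM on Jul 24.
+12 hours and 29 minutes → arrive 2:21 PM UTC on Jul 24.
Flight 2 lands earlier by 6 hours 44 minutes.

the second, by 6 hours 44 minutes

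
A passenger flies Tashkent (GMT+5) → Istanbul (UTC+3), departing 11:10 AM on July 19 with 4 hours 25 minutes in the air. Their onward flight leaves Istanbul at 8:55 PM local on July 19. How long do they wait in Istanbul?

7 hours 20 minutes

Convert departure to UTC: 11:10 AM − 5:00 = 6:10 AM UTC on Jul 19.
Add 4 hours and 25 minutes flight time → 10:35 AM UTC.
Istanbul is UTC+3:00, so local arrival = 10:35 AM + 3:00 = 1:35 PM on Jul 19.
Layover = 8:55 PM − 1:35 PM = 7 hours 20 minutes.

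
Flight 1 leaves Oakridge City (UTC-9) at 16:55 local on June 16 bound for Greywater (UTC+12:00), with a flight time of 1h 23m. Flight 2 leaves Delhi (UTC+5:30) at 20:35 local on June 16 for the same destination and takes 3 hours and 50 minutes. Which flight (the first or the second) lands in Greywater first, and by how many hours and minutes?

the second, by 8 hours 23 minutes

Flight 1 in UTC: 16:55 + 9:00 = 01:55 on Jun 17.
+1 hour and 23 minutes → arrive 03:18 UTC on Jun 17.
Flight 2 in UTC: 20:35 − 5:30 = 15:05 on Jun 16.
+3 hours 50 minutes → arrive 18:55 UTC on Jun 16.
Flight 2 lands earlier by 8 hours 23 minutes.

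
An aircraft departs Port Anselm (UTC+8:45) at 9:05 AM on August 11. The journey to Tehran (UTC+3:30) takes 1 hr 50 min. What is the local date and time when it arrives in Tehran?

Tehran is 5:15 behind Port Anselm.
After 1 hour 50 minutes it is 10:55 AM in Port Anselm.
Shift by the zone difference: 10:55 AM − 5:15 = 5:40 AM on Aug 11 in Tehran.

5:40 AM on August 11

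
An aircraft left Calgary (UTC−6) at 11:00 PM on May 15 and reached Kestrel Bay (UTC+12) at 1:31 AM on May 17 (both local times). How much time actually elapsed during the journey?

8 hours 31 minutes

Departure in UTC: 11:00 PM + 6:00 = 5:00 AM on May 16.
Arrival in UTC: 1:31 AM − 12:00 = 1:31 PM on May 16.
Elapsed = 1:31 PM − 5:00 AM = 8 hours 31 minutes.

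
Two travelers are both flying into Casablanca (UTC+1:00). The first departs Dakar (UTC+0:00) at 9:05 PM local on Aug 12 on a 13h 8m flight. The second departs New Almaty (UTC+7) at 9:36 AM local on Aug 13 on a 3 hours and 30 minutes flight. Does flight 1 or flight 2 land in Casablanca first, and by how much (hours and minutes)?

the second, by 4 hours 7 minutes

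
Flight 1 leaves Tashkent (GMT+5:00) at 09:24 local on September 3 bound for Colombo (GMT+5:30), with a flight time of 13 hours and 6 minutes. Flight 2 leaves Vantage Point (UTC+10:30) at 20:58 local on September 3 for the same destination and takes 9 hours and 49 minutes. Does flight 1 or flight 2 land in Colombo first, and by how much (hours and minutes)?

Flight 1 in UTC: 09:24 − 5:00 = 04:24 on Sep 3.
+13 hours and 6 minutes → arrive 17:30 UTC on Sep 3.
Flight 2 in UTC: 20:58 − 10:30 = 10:28 on Sep 3.
+9 hours 49 minutes → arrive 20:17 UTC on Sep 3.
Flight 1 lands earlier by 2 hours 47 minutes.

the first, by 2 hours 47 minutes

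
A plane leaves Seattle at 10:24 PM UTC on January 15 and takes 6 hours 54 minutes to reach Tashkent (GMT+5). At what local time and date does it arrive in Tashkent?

10:18 AM on Jan 16

Departure is given in UTC: 10:24 PM on Jan 15.
Add 6 hours 54 minutes → 5:18 AM UTC (Jan 16).
Tashkent is UTC+5:00: 5:18 AM + 5:00 = 10:18 AM on Jan 16.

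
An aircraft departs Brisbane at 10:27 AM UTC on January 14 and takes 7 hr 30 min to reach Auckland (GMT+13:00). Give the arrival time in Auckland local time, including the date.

Departure is given in UTC: 10:27 AM on Jan 14.
Add 7 hours 30 minutes → 5:57 PM UTC.
Auckland is UTC+13:00: 5:57 PM + 13:00 = 6:57 AM on Jan 15.

6:57 AM on January 15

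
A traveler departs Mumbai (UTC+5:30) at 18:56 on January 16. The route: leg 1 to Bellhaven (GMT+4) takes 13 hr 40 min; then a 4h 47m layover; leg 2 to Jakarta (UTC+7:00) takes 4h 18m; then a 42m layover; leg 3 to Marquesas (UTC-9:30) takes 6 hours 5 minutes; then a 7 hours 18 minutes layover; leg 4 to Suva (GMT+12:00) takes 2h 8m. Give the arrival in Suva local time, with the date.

16:24 on January 18

Convert departure to UTC: 18:56 − 5:30 = 13:26 UTC on Jan 16.
Add 13 hours and 40 minutes leg 1 → 03:06 UTC (Jan 17).
Add 4 hours and 47 minutes layover in Bellhaven → 07:53 UTC.
Add 4 hours and 18 minutes leg 2 → 12:11 UTC.
Add 42 minutes layover in Jakarta → 12:53 UTC.
Add 6 hours 5 minutes leg 3 → 18:58 UTC.
Add 7 hours 18 minutes layover in Marquesas → 02:16 UTC (Jan 18).
Add 2 hours 8 minutes leg 4 → 04:24 UTC.
Suva is UTC+12:00, so local arrival = 04:24 + 12:00 = 16:24 on Jan 18.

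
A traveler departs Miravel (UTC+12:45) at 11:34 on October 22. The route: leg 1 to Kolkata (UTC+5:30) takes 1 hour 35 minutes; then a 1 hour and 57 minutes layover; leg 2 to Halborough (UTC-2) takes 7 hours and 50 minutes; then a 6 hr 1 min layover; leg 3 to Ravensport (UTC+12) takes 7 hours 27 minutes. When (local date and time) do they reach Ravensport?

11:39 on October 23

Convert departure to UTC: 11:34 − 12:45 = 22:49 UTC on Oct 21.
Add 1 hour and 35 minutes leg 1 → 00:24 UTC (Oct 22).
Add 1 hour and 57 minutes layover in Kolkata → 02:21 UTC.
Add 7 hours and 50 minutes leg 2 → 10:11 UTC.
Add 6 hours and 1 minute layover in Halborough → 16:12 UTC.
Add 7 hours 27 minutes leg 3 → 23:39 UTC.
Ravensport is UTC+12:00, so local arrival = 23:39 + 12:00 = 11:39 on Oct 23.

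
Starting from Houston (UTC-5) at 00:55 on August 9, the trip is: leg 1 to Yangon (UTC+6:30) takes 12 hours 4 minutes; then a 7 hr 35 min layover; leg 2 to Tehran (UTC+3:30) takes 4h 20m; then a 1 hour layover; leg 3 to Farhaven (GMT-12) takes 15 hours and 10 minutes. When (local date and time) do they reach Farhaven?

10:04 on August 10

Convert departure to UTC: 00:55 + 5:00 = 05:55 UTC on Aug 9.
Add 12 hours and 4 minutes leg 1 → 17:59 UTC.
Add 7 hours 35 minutes layover in Yangon → 01:34 UTC (Aug 10).
Add 4 hours 20 minutes leg 2 → 05:54 UTC.
Add 1 hour layover in Tehran → 06:54 UTC.
Add 15 hours and 10 minutes leg 3 → 22:04 UTC.
Farhaven is UTC−12:00, so local arrival = 22:04 − 12:00 = 10:04 on Aug 10.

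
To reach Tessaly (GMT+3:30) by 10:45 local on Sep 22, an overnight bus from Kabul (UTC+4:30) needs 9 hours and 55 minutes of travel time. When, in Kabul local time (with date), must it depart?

01:50 on September 22

Target arrival in UTC: 10:45 − 3:30 = 07:15 on Sep 22.
Subtract 9 hours and 55 minutes → departure 21:20 UTC on Sep 21.
Kabul is UTC+4:30: 21:20 + 4:30 = 01:50 on Sep 22.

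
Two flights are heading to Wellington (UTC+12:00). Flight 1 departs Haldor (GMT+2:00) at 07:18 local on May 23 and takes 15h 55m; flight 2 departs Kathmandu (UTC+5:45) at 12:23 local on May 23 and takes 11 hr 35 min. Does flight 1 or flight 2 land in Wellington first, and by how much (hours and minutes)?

Flight 1 in UTC: 07:18 − 2:00 = 05:18 on May 23.
+15 hours and 55 minutes → arrive 21:13 UTC on May 23.
Flight 2 in UTC: 12:23 − 5:45 = 06:38 on May 23.
+11 hours and 35 minutes → arrive 18:13 UTC on May 23.
Flight 2 lands earlier by 3 hours.

the second, by 3 hours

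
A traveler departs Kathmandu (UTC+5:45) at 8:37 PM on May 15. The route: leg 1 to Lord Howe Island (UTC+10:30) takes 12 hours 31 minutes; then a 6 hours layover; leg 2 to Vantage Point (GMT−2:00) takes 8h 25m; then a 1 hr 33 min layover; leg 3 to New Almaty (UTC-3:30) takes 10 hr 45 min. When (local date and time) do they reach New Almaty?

2:36 AM on May 17

Convert departure to UTC: 8:37 PM − 5:45 = 2:52 PM UTC on May 15.
Add 12 hours and 31 minutes leg 1 → 3:23 AM UTC (May 16).
Add 6 hours layover in Lord Howe Island → 9:23 AM UTC.
Add 8 hours 25 minutes leg 2 → 5:48 PM UTC.
Add 1 hour 33 minutes layover in Vantage Point → 7:21 PM UTC.
Add 10 hours 45 minutes leg 3 → 6:06 AM UTC (May 17).
New Almaty is UTC−3:30, so local arrival = 6:06 AM − 3:30 = 2:36 AM on May 17.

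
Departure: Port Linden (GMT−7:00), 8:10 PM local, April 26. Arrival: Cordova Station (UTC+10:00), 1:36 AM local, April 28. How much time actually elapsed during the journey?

12 hours 26 minutes

Cordova Station is 17:00 ahead of Port Linden.
Clock-face elapsed time (ignoring zones) is 29 hours 26 minutes.
Actual elapsed = 29 hours 26 minutes − 17:00 = 12 hours 26 minutes.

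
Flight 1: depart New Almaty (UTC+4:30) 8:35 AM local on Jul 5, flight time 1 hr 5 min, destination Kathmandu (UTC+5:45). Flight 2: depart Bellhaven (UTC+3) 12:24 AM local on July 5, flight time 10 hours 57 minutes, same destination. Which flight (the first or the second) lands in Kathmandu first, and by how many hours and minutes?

the first, by 3 hours 11 minutes

Flight 1 in UTC: 8:35 AM − 4:30 = 4:05 AM on Jul 5.
+1 hour and 5 minutes → arrive 5:10 AM UTC on Jul 5.
Flight 2 in UTC: 12:24 AM − 3:00 = 9:24 PM on Jul 4.
+10 hours and 57 minutes → arrive 8:21 AM UTC on Jul 5.
Flight 1 lands earlier by 3 hours 11 minutes.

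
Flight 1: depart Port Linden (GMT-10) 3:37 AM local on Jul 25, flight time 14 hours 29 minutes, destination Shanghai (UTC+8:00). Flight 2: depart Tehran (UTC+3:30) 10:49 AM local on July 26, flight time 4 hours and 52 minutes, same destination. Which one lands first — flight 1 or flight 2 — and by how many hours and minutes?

Flight 1 in UTC: 3:37 AM + 10:00 = 1:37 PM on Jul 25.
+14 hours and 29 minutes → arrive 4:06 AM UTC on Jul 26.
Flight 2 in UTC: 10:49 AM − 3:30 = 7:19 AM on Jul 26.
+4 hours 52 minutes → arrive 12:11 PM UTC on Jul 26.
Flight 1 lands earlier by 8 hours 5 minutes.

the first, by 8 hours 5 minutes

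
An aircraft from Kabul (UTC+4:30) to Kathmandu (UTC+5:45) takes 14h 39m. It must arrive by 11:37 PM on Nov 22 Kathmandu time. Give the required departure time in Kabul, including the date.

7:43 AM on November 22

Target arrival in UTC: 11:37 PM − 5:45 = 5:52 PM on Nov 22.
Subtract 14 hours and 39 minutes → departure 3:13 AM UTC on Nov 22.
Kabul is UTC+4:30: 3:13 AM + 4:30 = 7:43 AM on Nov 22.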